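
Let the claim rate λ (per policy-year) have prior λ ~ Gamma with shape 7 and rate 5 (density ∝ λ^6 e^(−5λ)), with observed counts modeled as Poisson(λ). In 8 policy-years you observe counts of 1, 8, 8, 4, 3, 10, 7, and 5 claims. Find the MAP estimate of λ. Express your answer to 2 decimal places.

λ̂_MAP = 4.00

Σxᵢ = 1+8+8+4+3+10+7+5 = 46, with n = 8.
Posterior ∝ λ^6e^(−5λ) · λ^46e^(−8λ) = λ^52e^(−13λ), i.e. Gamma(shape=53, rate=13).
The mode of a Gamma(a, b) with a ≥ 1 (shape–rate) is (a−1)/b = 52/13 ≈ 4.00.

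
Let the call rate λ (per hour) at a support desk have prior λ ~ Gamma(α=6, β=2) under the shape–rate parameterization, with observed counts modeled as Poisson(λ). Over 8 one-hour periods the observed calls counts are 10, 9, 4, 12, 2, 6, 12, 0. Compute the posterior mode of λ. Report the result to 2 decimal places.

λ̂_MAP = 6.00

Σxᵢ = 10+9+4+12+2+6+12+0 = 55, with n = 8.
Posterior ∝ λ^5e^(−2λ) · λ^55e^(−8λ) = λ^60e^(−10λ), i.e. Gamma(shape=61, rate=10).
The mode of a Gamma(a, b) with a ≥ 1 (shape–rate) is (a−1)/b = 60/10 ≈ 6.00.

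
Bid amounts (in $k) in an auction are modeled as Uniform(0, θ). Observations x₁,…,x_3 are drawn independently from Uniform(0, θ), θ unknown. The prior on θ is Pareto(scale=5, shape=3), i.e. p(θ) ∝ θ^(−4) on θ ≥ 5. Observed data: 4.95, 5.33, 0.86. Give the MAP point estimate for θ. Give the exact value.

The Uniform(0, θ) likelihood is θ^(−n) for θ ≥ max(xᵢ), zero otherwise. Here max(xᵢ) = 5.33.
Posterior ∝ θ^(−4) · θ^(−3) = θ^(−7) on θ ≥ max(5, 5.33) = 5.33.
This density is strictly decreasing in θ, so the posterior mode lies at the lower boundary of the support.

θ̂_MAP = 5.33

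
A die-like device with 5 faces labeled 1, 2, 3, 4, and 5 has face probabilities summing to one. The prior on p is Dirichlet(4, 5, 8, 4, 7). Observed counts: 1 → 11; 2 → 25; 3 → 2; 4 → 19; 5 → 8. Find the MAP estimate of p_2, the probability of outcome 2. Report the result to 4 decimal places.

The posterior is Dirichlet(αᵢ + nᵢ) = Dirichlet(15, 30, 10, 23, 15).
For a Dirichlet(a₁,…,a_K) with all aᵢ > 1, the mode has j-th component (aⱼ − 1)/(Σaᵢ − K).
Here Σaᵢ = 93 and K = 5, so p_2 = (30 − 1)/(93 − 5) = 29/88 ≈ 0.3295.

MAP estimate: 0.3295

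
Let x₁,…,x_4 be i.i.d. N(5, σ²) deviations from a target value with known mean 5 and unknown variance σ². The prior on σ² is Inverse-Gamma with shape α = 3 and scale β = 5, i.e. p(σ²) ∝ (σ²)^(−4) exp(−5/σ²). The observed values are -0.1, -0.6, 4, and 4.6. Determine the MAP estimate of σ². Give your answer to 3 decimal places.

σ̂²_MAP = 5.711

Sum of squared deviations about the known mean: SS = (-0.1−5)² + (-0.6−5)² + (4−5)² + (4.6−5)² = 58.53.
The Normal likelihood contributes (σ²)^(−n/2) exp(−SS/(2σ²)), so the posterior is Inverse-Gamma(α + n/2, β + SS/2) = Inverse-Gamma(5, 34.265).
The mode of Inverse-Gamma(a, b) is b/(a+1) = 34.265/6 ≈ 5.711.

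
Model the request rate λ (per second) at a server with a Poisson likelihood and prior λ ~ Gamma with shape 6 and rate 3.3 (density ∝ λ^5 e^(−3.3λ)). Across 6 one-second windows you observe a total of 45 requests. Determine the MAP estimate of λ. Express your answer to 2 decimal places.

λ̂_MAP = 5.38

Σxᵢ = 45, n = 6.
Posterior ∝ λ^5e^(−3.3λ) · λ^45e^(−6λ) = λ^50e^(−9.3λ), i.e. Gamma(shape=51, rate=9.3).
The mode of a Gamma(a, b) with a ≥ 1 (shape–rate) is (a−1)/b = 50/9.3 ≈ 5.38.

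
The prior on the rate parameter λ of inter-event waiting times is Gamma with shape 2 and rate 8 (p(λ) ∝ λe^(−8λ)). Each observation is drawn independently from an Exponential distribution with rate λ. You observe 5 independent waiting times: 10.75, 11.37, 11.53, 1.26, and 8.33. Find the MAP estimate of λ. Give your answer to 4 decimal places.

λ̂_MAP = 0.1171

The Exponential(rate=λ) likelihood is ∝ λ^n e^(−λΣtᵢ). Here n = 5 and Σtᵢ = 10.75 + 11.37 + 11.53 + 1.26 + 8.33 = 43.24.
Posterior ∝ λe^(−8λ) · λ^5e^(−43.24λ) = λ^6e^(−51.24λ), i.e. Gamma(7, 51.24).
Mode = (a−1)/b = 6/51.24 ≈ 0.1171.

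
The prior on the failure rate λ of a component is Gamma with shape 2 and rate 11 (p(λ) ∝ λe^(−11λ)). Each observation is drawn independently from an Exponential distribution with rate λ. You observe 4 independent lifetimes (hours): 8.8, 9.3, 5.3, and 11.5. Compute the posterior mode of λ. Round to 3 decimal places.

The Exponential(rate=λ) likelihood is ∝ λ^n e^(−λΣtᵢ). Here n = 4 and Σtᵢ = 8.8 + 9.3 + 5.3 + 11.5 = 34.9.
Posterior ∝ λe^(−11λ) · λ^4e^(−34.9λ) = λ^5e^(−45.9λ), i.e. Gamma(6, 45.9).
Mode = (a−1)/b = 5/45.9 ≈ 0.109.

λ̂_MAP = 0.109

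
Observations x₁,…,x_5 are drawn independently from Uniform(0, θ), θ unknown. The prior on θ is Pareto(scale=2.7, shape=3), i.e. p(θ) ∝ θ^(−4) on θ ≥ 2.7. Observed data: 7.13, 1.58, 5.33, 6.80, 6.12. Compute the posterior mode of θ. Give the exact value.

The Uniform(0, θ) likelihood is θ^(−n) for θ ≥ max(xᵢ), zero otherwise. Here max(xᵢ) = 7.13.
Posterior ∝ θ^(−4) · θ^(−5) = θ^(−9) on θ ≥ max(2.7, 7.13) = 7.13.
This density is strictly decreasing in θ, so the posterior mode lies at the lower boundary of the support.

θ̂_MAP = 7.13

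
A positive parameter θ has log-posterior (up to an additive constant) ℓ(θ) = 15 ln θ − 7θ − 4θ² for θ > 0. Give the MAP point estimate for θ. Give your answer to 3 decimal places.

θ̂_MAP = 1.000

ℓ'(θ) = 15/θ − 7 − 8θ. Setting this to zero and multiplying by θ: 8θ² + 7θ − 15 = 0.
θ = (−7 + √(7² + 4·8·15)) / (2·8) = (−7 + √529) / 16 = (−7 + 23)/16 = 1.
ℓ''(θ) = −15/θ² − 8 < 0, confirming a maximum.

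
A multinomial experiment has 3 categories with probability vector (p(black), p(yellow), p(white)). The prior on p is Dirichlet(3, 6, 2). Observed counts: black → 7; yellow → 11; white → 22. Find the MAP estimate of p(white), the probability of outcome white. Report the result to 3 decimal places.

The posterior is Dirichlet(αᵢ + nᵢ) = Dirichlet(10, 17, 24).
For a Dirichlet(a₁,…,a_K) with all aᵢ > 1, the mode has j-th component (aⱼ − 1)/(Σaᵢ − K).
Here Σaᵢ = 51 and K = 3, so p(white) = (24 − 1)/(51 − 3) = 23/48 ≈ 0.479.

MAP estimate of p(white) = 0.479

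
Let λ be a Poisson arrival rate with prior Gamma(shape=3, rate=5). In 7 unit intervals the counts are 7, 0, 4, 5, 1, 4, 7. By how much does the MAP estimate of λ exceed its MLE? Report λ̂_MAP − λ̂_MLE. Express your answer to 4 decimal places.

Σxᵢ = 28. Posterior is Gamma(31, 12); MAP = (31−1)/12 = 30/12 ≈ 2.50000.
MLE = x̄ = 28/7 ≈ 4.00000.
Difference = 30/12 − 28/7 = -3/2 ≈ -1.5000.

MAP − MLE = -1.5000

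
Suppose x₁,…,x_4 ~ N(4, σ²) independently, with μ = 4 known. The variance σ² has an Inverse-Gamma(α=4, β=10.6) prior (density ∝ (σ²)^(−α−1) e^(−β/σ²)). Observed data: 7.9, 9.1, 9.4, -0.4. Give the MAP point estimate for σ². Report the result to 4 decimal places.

σ̂²_MAP = 7.9243

Sum of squared deviations about the known mean: SS = (7.9−4)² + (9.1−4)² + (9.4−4)² + (-0.4−4)² = 89.74.
The Normal likelihood contributes (σ²)^(−n/2) exp(−SS/(2σ²)), so the posterior is Inverse-Gamma(α + n/2, β + SS/2) = Inverse-Gamma(6, 55.47).
The mode of Inverse-Gamma(a, b) is b/(a+1) = 55.47/7 ≈ 7.9243.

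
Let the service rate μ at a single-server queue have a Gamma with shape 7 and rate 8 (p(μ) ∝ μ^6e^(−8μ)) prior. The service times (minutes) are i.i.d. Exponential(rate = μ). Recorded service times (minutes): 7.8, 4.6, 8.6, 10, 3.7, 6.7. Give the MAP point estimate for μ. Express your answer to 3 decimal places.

The Exponential(rate=μ) likelihood is ∝ μ^n e^(−μΣtᵢ). Here n = 6 and Σtᵢ = 7.8 + 4.6 + 8.6 + 10 + 3.7 + 6.7 = 41.4.
Posterior ∝ μ^6e^(−8μ) · μ^6e^(−41.4μ) = μ^12e^(−49.4μ), i.e. Gamma(13, 49.4).
Mode = (a−1)/b = 12/49.4 ≈ 0.243.

μ̂_MAP = 0.243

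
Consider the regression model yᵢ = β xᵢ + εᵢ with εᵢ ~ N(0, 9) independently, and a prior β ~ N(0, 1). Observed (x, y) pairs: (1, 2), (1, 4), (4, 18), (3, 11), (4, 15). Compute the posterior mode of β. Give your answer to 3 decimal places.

log p(β | y) = −Σ(yᵢ − βxᵢ)²/(2·9) − β²/(2·1) + const.
Setting the derivative to zero: Σxᵢ(yᵢ − βxᵢ)/9 − β/1 = 0, so β = Σxᵢyᵢ / (Σxᵢ² + σ²/τ²).
Σxᵢyᵢ = 1·2 + 1·4 + 4·18 + 3·11 + 4·15 = 171; Σxᵢ² = 43; σ²/τ² = 9.
β̂_MAP = 171 / (43 + 9) = 171/52 ≈ 3.288.

β̂_MAP = 3.288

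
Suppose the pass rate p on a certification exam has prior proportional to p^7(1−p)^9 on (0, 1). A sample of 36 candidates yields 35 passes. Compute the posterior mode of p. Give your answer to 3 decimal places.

The prior density ∝ p^7(1−p)^9 is the kernel of Beta(8, 10).
Data: 35 successes in 36 trials. The binomial likelihood contributes p^35(1−p)^1, so the posterior is Beta(8+35, 10+1) = Beta(43, 11).
For Beta(a, b) with a, b > 1 the mode is (a−1)/(a+b−2) = 42/52 ≈ 0.808.

p̂_MAP = 0.808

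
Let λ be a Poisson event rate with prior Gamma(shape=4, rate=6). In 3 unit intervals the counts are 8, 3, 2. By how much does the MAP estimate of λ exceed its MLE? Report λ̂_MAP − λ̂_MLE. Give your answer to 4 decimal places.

Σxᵢ = 13. Posterior is Gamma(17, 9); MAP = (17−1)/9 = 16/9 ≈ 1.77778.
MLE = x̄ = 13/3 ≈ 4.33333.
Difference = 16/9 − 13/3 = -23/9 ≈ -2.5556.

MAP − MLE = -2.5556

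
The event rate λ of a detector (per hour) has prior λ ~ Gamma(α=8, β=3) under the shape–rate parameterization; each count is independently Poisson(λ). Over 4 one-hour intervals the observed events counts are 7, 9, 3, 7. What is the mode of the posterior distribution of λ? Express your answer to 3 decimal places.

λ̂_MAP = 4.714

Σxᵢ = 7+9+3+7 = 26, with n = 4.
Posterior ∝ λ^7e^(−3λ) · λ^26e^(−4λ) = λ^33e^(−7λ), i.e. Gamma(shape=34, rate=7).
The mode of a Gamma(a, b) with a ≥ 1 (shape–rate) is (a−1)/b = 33/7 ≈ 4.714.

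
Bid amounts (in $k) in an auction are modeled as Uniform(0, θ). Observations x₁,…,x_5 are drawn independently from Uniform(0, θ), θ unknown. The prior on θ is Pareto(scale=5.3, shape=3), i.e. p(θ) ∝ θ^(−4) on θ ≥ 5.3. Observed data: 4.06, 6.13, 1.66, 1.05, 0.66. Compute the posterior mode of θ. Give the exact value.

θ̂_MAP = 6.13

The Uniform(0, θ) likelihood is θ^(−n) for θ ≥ max(xᵢ), zero otherwise. Here max(xᵢ) = 6.13.
Posterior ∝ θ^(−4) · θ^(−5) = θ^(−9) on θ ≥ max(5.3, 6.13) = 6.13.
This density is strictly decreasing in θ, so the posterior mode lies at the lower boundary of the support.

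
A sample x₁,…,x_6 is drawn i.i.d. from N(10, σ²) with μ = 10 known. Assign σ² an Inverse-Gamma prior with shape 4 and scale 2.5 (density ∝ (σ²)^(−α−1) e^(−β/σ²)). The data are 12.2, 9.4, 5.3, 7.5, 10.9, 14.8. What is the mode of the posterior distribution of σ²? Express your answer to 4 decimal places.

σ̂²_MAP = 3.8994

Sum of squared deviations about the known mean: SS = (12.2−10)² + (9.4−10)² + (5.3−10)² + (7.5−10)² + (10.9−10)² + (14.8−10)² = 57.39.
The Normal likelihood contributes (σ²)^(−n/2) exp(−SS/(2σ²)), so the posterior is Inverse-Gamma(α + n/2, β + SS/2) = Inverse-Gamma(7, 31.195).
The mode of Inverse-Gamma(a, b) is b/(a+1) = 31.195/8 ≈ 3.8994.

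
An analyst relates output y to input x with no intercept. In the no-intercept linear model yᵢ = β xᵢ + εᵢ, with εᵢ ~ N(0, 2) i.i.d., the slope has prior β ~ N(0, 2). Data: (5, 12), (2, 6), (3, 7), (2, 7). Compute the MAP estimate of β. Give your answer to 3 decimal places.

log p(β | y) = −Σ(yᵢ − βxᵢ)²/(2·2) − β²/(2·2) + const.
Setting the derivative to zero: Σxᵢ(yᵢ − βxᵢ)/2 − β/2 = 0, so β = Σxᵢyᵢ / (Σxᵢ² + σ²/τ²).
Σxᵢyᵢ = 5·12 + 2·6 + 3·7 + 2·7 = 107; Σxᵢ² = 42; σ²/τ² = 1.
β̂_MAP = 107 / (42 + 1) = 107/43 ≈ 2.488.

β̂_MAP = 2.488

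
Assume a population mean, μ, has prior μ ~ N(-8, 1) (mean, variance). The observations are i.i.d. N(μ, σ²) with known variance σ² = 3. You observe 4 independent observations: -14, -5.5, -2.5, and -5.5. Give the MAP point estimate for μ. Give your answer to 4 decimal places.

n = 4; x̄ = ((-14) + (-5.5) + (-2.5) + (-5.5))/4 = -27.5/4 = -6.875.
For a Normal prior and Normal likelihood with known variance, the posterior is Normal; its mode equals its mean, the precision-weighted average.
Prior precision 1/σ₀² = 1/1 = 1; data precision n/σ² = 4/3.
μ̂ = (1·(-8) + (4/3)·(-6.875)) / (1 + 4/3) = (-103/6)/(7/3) = -103/14 ≈ -7.3571.

μ̂_MAP = -7.3571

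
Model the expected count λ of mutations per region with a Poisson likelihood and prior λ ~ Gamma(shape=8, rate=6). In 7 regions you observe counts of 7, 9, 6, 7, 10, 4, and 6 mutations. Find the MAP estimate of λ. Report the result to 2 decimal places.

Σxᵢ = 7+9+6+7+10+4+6 = 49, with n = 7.
Posterior ∝ λ^7e^(−6λ) · λ^49e^(−7λ) = λ^56e^(−13λ), i.e. Gamma(shape=57, rate=13).
The mode of a Gamma(a, b) with a ≥ 1 (shape–rate) is (a−1)/b = 56/13 ≈ 4.31.

λ̂_MAP = 4.31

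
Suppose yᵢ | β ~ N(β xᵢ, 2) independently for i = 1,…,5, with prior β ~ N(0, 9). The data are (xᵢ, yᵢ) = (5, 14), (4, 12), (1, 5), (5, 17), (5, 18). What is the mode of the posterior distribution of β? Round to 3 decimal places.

log p(β | y) = −Σ(yᵢ − βxᵢ)²/(2·2) − β²/(2·9) + const.
Setting the derivative to zero: Σxᵢ(yᵢ − βxᵢ)/2 − β/9 = 0, so β = Σxᵢyᵢ / (Σxᵢ² + σ²/τ²).
Σxᵢyᵢ = 5·14 + 4·12 + 1·5 + 5·17 + 5·18 = 298; Σxᵢ² = 92; σ²/τ² = 2/9.
β̂_MAP = 298 / (92 + 2/9) = 298/(830/9) = 1341/415 ≈ 3.231.

β̂_MAP = 3.231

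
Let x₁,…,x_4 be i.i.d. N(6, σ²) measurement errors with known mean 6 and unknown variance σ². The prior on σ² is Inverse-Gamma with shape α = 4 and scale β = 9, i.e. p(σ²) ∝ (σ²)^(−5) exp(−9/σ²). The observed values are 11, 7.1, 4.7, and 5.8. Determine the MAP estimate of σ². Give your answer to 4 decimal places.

σ̂²_MAP = 3.2814

Sum of squared deviations about the known mean: SS = (11−6)² + (7.1−6)² + (4.7−6)² + (5.8−6)² = 27.94.
The Normal likelihood contributes (σ²)^(−n/2) exp(−SS/(2σ²)), so the posterior is Inverse-Gamma(α + n/2, β + SS/2) = Inverse-Gamma(6, 22.97).
The mode of Inverse-Gamma(a, b) is b/(a+1) = 22.97/7 ≈ 3.2814.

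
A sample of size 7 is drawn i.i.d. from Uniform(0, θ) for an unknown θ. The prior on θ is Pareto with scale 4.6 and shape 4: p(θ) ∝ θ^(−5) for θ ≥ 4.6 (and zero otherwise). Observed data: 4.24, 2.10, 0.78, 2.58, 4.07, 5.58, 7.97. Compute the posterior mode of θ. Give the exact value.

The Uniform(0, θ) likelihood is θ^(−n) for θ ≥ max(xᵢ), zero otherwise. Here max(xᵢ) = 7.97.
Posterior ∝ θ^(−5) · θ^(−7) = θ^(−12) on θ ≥ max(4.6, 7.97) = 7.97.
This density is strictly decreasing in θ, so the posterior mode lies at the lower boundary of the support.

θ̂_MAP = 7.97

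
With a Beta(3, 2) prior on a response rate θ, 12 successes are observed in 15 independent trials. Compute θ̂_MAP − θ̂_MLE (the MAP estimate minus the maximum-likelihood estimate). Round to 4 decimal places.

Posterior is Beta(15, 5); MAP = (15−1)/(20−2) = 14/18 ≈ 0.77778.
MLE ignores the prior: θ̂_MLE = k/n = 12/15 ≈ 0.80000.
Difference = 14/18 − 12/15 = -1/45 ≈ -0.0222.

MAP − MLE = -0.0222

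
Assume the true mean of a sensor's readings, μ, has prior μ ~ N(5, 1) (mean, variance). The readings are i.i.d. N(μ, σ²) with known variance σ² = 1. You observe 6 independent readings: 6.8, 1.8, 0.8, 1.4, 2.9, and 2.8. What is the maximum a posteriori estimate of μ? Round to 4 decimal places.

n = 6; x̄ = (6.8 + 1.8 + 0.8 + 1.4 + 2.9 + 2.8)/6 = 16.5/6 = 2.75.
For a Normal prior and Normal likelihood with known variance, the posterior is Normal; its mode equals its mean, the precision-weighted average.
Prior precision 1/σ₀² = 1/1 = 1; data precision n/σ² = 6/1 = 6.
μ̂ = (1·5 + 6·2.75) / (1 + 6) = 21.5/7 = 43/14 ≈ 3.0714.

μ̂_MAP = 3.0714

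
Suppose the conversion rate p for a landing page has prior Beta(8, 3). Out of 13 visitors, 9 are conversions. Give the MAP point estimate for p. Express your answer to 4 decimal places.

Prior: Beta(8, 3).
Data: 9 successes in 13 trials. The binomial likelihood contributes p^9(1−p)^4, so the posterior is Beta(8+9, 3+4) = Beta(17, 7).
For Beta(a, b) with a, b > 1 the mode is (a−1)/(a+b−2) = 16/22 ≈ 0.7273.

p̂_MAP = 0.7273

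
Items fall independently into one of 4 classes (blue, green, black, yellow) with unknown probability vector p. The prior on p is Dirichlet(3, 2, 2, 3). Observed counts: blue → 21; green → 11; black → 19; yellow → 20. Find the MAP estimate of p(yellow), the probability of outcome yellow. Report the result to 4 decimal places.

MAP estimate of p(yellow) = 0.2857

The posterior is Dirichlet(αᵢ + nᵢ) = Dirichlet(24, 13, 21, 23).
For a Dirichlet(a₁,…,a_K) with all aᵢ > 1, the mode has j-th component (aⱼ − 1)/(Σaᵢ − K).
Here Σaᵢ = 81 and K = 4, so p(yellow) = (23 − 1)/(81 − 4) = 22/77 ≈ 0.2857.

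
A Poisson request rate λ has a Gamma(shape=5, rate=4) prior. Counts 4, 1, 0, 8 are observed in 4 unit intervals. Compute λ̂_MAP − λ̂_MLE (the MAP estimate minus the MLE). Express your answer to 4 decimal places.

Σxᵢ = 13. Posterior is Gamma(18, 8); MAP = (18−1)/8 = 17/8 ≈ 2.12500.
MLE = x̄ = 13/4 ≈ 3.25000.
Difference = 17/8 − 13/4 = -9/8 ≈ -1.1250.

MAP − MLE = -1.1250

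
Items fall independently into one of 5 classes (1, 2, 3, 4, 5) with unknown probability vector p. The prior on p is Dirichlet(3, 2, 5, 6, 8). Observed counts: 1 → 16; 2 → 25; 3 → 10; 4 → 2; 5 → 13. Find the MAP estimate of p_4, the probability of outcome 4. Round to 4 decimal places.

The posterior is Dirichlet(αᵢ + nᵢ) = Dirichlet(19, 27, 15, 8, 21).
For a Dirichlet(a₁,…,a_K) with all aᵢ > 1, the mode has j-th component (aⱼ − 1)/(Σaᵢ − K).
Here Σaᵢ = 90 and K = 5, so p_4 = (8 − 1)/(90 − 5) = 7/85 ≈ 0.0824.

MAP estimate: 0.0824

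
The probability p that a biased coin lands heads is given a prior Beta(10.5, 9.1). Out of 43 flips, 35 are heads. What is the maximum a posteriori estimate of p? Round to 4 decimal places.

p̂_MAP = 0.7343

Prior: Beta(10.5, 9.1).
Data: 35 successes in 43 trials. The binomial likelihood contributes p^35(1−p)^8, so the posterior is Beta(10.5+35, 9.1+8) = Beta(45.5, 17.1).
For Beta(a, b) with a, b > 1 the mode is (a−1)/(a+b−2) = 44.5/60.6 ≈ 0.7343.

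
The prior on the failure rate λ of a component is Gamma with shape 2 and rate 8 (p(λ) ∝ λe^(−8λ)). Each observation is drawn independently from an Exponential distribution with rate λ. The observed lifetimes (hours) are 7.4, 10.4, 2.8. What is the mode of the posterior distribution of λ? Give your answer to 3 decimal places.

λ̂_MAP = 0.140

The Exponential(rate=λ) likelihood is ∝ λ^n e^(−λΣtᵢ). Here n = 3 and Σtᵢ = 7.4 + 10.4 + 2.8 = 20.6.
Posterior ∝ λe^(−8λ) · λ^3e^(−20.6λ) = λ^4e^(−28.6λ), i.e. Gamma(5, 28.6).
Mode = (a−1)/b = 4/28.6 ≈ 0.140.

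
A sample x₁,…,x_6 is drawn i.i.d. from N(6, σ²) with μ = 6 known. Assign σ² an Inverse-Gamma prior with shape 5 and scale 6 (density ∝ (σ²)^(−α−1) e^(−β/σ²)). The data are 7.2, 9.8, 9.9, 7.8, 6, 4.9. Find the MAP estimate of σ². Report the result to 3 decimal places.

Sum of squared deviations about the known mean: SS = (7.2−6)² + (9.8−6)² + (9.9−6)² + (7.8−6)² + (6−6)² + (4.9−6)² = 35.54.
The Normal likelihood contributes (σ²)^(−n/2) exp(−SS/(2σ²)), so the posterior is Inverse-Gamma(α + n/2, β + SS/2) = Inverse-Gamma(8, 23.77).
The mode of Inverse-Gamma(a, b) is b/(a+1) = 23.77/9 ≈ 2.641.

σ̂²_MAP = 2.641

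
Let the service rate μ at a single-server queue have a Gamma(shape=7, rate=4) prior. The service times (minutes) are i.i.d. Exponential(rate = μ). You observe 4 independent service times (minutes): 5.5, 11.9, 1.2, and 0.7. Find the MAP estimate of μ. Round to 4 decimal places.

The Exponential(rate=μ) likelihood is ∝ μ^n e^(−μΣtᵢ). Here n = 4 and Σtᵢ = 5.5 + 11.9 + 1.2 + 0.7 = 19.3.
Posterior ∝ μ^6e^(−4μ) · μ^4e^(−19.3μ) = μ^10e^(−23.3μ), i.e. Gamma(11, 23.3).
Mode = (a−1)/b = 10/23.3 ≈ 0.4292.

μ̂_MAP = 0.4292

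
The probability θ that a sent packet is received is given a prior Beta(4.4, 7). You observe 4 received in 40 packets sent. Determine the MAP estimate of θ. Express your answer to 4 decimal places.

θ̂_MAP = 0.1498

Prior: Beta(4.4, 7).
Data: 4 successes in 40 trials. The binomial likelihood contributes θ^4(1−θ)^36, so the posterior is Beta(4.4+4, 7+36) = Beta(8.4, 43).
For Beta(a, b) with a, b > 1 the mode is (a−1)/(a+b−2) = 7.4/49.4 ≈ 0.1498.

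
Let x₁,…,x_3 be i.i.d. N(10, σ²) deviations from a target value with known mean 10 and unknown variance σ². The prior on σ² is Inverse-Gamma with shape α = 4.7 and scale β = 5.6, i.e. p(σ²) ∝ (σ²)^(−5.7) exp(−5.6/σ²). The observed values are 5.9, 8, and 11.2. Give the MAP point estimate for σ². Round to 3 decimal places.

Sum of squared deviations about the known mean: SS = (5.9−10)² + (8−10)² + (11.2−10)² = 22.25.
The Normal likelihood contributes (σ²)^(−n/2) exp(−SS/(2σ²)), so the posterior is Inverse-Gamma(α + n/2, β + SS/2) = Inverse-Gamma(6.2, 16.725).
The mode of Inverse-Gamma(a, b) is b/(a+1) = 16.725/7.2 ≈ 2.323.

σ̂²_MAP = 2.323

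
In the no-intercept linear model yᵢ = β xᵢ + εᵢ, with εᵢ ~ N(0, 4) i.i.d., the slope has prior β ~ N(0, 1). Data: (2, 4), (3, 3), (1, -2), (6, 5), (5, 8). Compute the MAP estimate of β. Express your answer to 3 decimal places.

log p(β | y) = −Σ(yᵢ − βxᵢ)²/(2·4) − β²/(2·1) + const.
Setting the derivative to zero: Σxᵢ(yᵢ − βxᵢ)/4 − β/1 = 0, so β = Σxᵢyᵢ / (Σxᵢ² + σ²/τ²).
Σxᵢyᵢ = 2·4 + 3·3 + 1·(-2) + 6·5 + 5·8 = 85; Σxᵢ² = 75; σ²/τ² = 4.
β̂_MAP = 85 / (75 + 4) = 85/79 ≈ 1.076.

β̂_MAP = 1.076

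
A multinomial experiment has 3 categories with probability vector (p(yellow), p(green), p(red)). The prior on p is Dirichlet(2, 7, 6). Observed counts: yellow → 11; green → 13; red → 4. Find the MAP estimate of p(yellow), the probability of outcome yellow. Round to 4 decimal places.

MAP estimate of p(yellow) = 0.3000

The posterior is Dirichlet(αᵢ + nᵢ) = Dirichlet(13, 20, 10).
For a Dirichlet(a₁,…,a_K) with all aᵢ > 1, the mode has j-th component (aⱼ − 1)/(Σaᵢ − K).
Here Σaᵢ = 43 and K = 3, so p(yellow) = (13 − 1)/(43 − 3) = 12/40 ≈ 0.3000.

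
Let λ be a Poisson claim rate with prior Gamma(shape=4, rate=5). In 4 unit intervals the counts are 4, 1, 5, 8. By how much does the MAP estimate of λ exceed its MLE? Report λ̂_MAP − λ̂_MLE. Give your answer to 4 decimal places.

MAP − MLE = -2.1667

Σxᵢ = 18. Posterior is Gamma(22, 9); MAP = (22−1)/9 = 21/9 ≈ 2.33333.
MLE = x̄ = 18/4 ≈ 4.50000.
Difference = 21/9 − 18/4 = -13/6 ≈ -2.1667.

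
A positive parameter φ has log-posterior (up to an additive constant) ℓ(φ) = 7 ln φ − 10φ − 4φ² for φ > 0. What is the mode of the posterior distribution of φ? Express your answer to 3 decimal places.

ℓ'(φ) = 7/φ − 10 − 8φ. Setting this to zero and multiplying by φ: 8φ² + 10φ − 7 = 0.
φ = (−10 + √(10² + 4·8·7)) / (2·8) = (−10 + √324) / 16 = (−10 + 18)/16 = 1/2.
ℓ''(φ) = −7/φ² − 8 < 0, confirming a maximum.

φ̂_MAP = 0.500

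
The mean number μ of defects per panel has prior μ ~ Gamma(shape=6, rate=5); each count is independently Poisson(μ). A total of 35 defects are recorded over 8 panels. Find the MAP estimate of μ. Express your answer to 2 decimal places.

Σxᵢ = 35, n = 8.
Posterior ∝ μ^5e^(−5μ) · μ^35e^(−8μ) = μ^40e^(−13μ), i.e. Gamma(shape=41, rate=13).
The mode of a Gamma(a, b) with a ≥ 1 (shape–rate) is (a−1)/b = 40/13 ≈ 3.08.

μ̂_MAP = 3.08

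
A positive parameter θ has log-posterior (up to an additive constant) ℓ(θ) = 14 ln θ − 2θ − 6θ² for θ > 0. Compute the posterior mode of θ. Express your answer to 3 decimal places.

ℓ'(θ) = 14/θ − 2 − 12θ. Setting this to zero and multiplying by θ: 12θ² + 2θ − 14 = 0.
θ = (−2 + √(2² + 4·12·14)) / (2·12) = (−2 + √676) / 24 = (−2 + 26)/24 = 1.
ℓ''(θ) = −14/θ² − 12 < 0, confirming a maximum.

θ̂_MAP = 1.000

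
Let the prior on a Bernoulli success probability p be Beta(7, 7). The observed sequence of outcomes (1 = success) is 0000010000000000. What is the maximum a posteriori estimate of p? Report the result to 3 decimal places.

p̂_MAP = 0.250

Prior: Beta(7, 7).
Data: 1 success in 16 trials (from the sequence). The binomial likelihood contributes p(1−p)^15, so the posterior is Beta(7+1, 7+15) = Beta(8, 22).
For Beta(a, b) with a, b > 1 the mode is (a−1)/(a+b−2) = 7/28 ≈ 0.250.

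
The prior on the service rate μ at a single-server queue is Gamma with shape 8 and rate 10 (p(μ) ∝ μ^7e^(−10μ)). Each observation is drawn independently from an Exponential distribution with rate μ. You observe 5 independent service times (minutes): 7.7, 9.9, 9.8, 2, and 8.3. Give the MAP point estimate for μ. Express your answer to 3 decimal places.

μ̂_MAP = 0.252

The Exponential(rate=μ) likelihood is ∝ μ^n e^(−μΣtᵢ). Here n = 5 and Σtᵢ = 7.7 + 9.9 + 9.8 + 2 + 8.3 = 37.7.
Posterior ∝ μ^7e^(−10μ) · μ^5e^(−37.7μ) = μ^12e^(−47.7μ), i.e. Gamma(13, 47.7).
Mode = (a−1)/b = 12/47.7 ≈ 0.252.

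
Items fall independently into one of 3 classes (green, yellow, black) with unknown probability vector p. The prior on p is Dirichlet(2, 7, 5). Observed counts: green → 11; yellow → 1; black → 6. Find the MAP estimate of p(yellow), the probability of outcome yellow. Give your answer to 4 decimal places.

The posterior is Dirichlet(αᵢ + nᵢ) = Dirichlet(13, 8, 11).
For a Dirichlet(a₁,…,a_K) with all aᵢ > 1, the mode has j-th component (aⱼ − 1)/(Σaᵢ − K).
Here Σaᵢ = 32 and K = 3, so p(yellow) = (8 − 1)/(32 − 3) = 7/29 ≈ 0.2414.

MAP estimate of p(yellow) = 0.2414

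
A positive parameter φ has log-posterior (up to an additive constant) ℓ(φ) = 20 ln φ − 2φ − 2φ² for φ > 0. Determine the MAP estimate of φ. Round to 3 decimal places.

φ̂_MAP = 2.000

ℓ'(φ) = 20/φ − 2 − 4φ. Setting this to zero and multiplying by φ: 4φ² + 2φ − 20 = 0.
φ = (−2 + √(2² + 4·4·20)) / (2·4) = (−2 + √324) / 8 = (−2 + 18)/8 = 2.
ℓ''(φ) = −20/φ² − 4 < 0, confirming a maximum.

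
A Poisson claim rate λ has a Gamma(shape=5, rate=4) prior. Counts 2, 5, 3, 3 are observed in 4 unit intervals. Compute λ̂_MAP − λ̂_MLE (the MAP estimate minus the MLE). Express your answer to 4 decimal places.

MAP − MLE = -1.1250

Σxᵢ = 13. Posterior is Gamma(18, 8); MAP = (18−1)/8 = 17/8 ≈ 2.12500.
MLE = x̄ = 13/4 ≈ 3.25000.
Difference = 17/8 − 13/4 = -9/8 ≈ -1.1250.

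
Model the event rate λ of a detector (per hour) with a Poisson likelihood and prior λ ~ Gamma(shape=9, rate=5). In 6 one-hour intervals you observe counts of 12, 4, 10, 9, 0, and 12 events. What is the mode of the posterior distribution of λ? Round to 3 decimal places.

λ̂_MAP = 5.000

Σxᵢ = 12+4+10+9+0+12 = 47, with n = 6.
Posterior ∝ λ^8e^(−5λ) · λ^47e^(−6λ) = λ^55e^(−11λ), i.e. Gamma(shape=56, rate=11).
The mode of a Gamma(a, b) with a ≥ 1 (shape–rate) is (a−1)/b = 55/11 ≈ 5.000.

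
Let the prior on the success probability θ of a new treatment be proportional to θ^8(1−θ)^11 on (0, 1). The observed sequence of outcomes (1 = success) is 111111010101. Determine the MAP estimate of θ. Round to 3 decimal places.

The prior density ∝ θ^8(1−θ)^11 is the kernel of Beta(9, 12).
Data: 9 successes in 12 trials (from the sequence). The binomial likelihood contributes θ^9(1−θ)^3, so the posterior is Beta(9+9, 12+3) = Beta(18, 15).
For Beta(a, b) with a, b > 1 the mode is (a−1)/(a+b−2) = 17/31 ≈ 0.548.

θ̂_MAP = 0.548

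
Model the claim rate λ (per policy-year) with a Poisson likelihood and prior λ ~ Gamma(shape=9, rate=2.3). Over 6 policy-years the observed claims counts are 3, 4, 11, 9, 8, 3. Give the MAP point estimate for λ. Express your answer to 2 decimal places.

λ̂_MAP = 5.54

Σxᵢ = 3+4+11+9+8+3 = 38, with n = 6.
Posterior ∝ λ^8e^(−2.3λ) · λ^38e^(−6λ) = λ^46e^(−8.3λ), i.e. Gamma(shape=47, rate=8.3).
The mode of a Gamma(a, b) with a ≥ 1 (shape–rate) is (a−1)/b = 46/8.3 ≈ 5.54.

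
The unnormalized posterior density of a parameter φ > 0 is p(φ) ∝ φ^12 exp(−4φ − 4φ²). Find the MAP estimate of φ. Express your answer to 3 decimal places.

ℓ'(φ) = 12/φ − 4 − 8φ. Setting this to zero and multiplying by φ: 8φ² + 4φ − 12 = 0.
φ = (−4 + √(4² + 4·8·12)) / (2·8) = (−4 + √400) / 16 = (−4 + 20)/16 = 1.
ℓ''(φ) = −12/φ² − 8 < 0, confirming a maximum.

φ̂_MAP = 1.000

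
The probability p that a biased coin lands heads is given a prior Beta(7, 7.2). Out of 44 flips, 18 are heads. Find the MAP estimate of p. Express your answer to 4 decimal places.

Prior: Beta(7, 7.2).
Data: 18 successes in 44 trials. The binomial likelihood contributes p^18(1−p)^26, so the posterior is Beta(7+18, 7.2+26) = Beta(25, 33.2).
For Beta(a, b) with a, b > 1 the mode is (a−1)/(a+b−2) = 24/56.2 ≈ 0.4270.

p̂_MAP = 0.4270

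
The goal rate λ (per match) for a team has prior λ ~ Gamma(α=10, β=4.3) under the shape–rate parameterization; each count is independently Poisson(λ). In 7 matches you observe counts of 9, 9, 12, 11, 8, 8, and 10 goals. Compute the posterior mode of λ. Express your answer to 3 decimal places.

Σxᵢ = 9+9+12+11+8+8+10 = 67, with n = 7.
Posterior ∝ λ^9e^(−4.3λ) · λ^67e^(−7λ) = λ^76e^(−11.3λ), i.e. Gamma(shape=77, rate=11.3).
The mode of a Gamma(a, b) with a ≥ 1 (shape–rate) is (a−1)/b = 76/11.3 ≈ 6.726.

λ̂_MAP = 6.726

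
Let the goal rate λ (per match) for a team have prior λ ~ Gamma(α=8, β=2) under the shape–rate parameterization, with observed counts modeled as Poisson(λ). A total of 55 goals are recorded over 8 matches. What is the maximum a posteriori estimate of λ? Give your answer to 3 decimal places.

λ̂_MAP = 6.200

Σxᵢ = 55, n = 8.
Posterior ∝ λ^7e^(−2λ) · λ^55e^(−8λ) = λ^62e^(−10λ), i.e. Gamma(shape=63, rate=10).
The mode of a Gamma(a, b) with a ≥ 1 (shape–rate) is (a−1)/b = 62/10 ≈ 6.200.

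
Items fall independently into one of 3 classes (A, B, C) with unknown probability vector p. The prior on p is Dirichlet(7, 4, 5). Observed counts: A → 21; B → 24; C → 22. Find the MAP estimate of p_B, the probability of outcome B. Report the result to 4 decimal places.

MAP estimate of p_B = 0.3375

The posterior is Dirichlet(αᵢ + nᵢ) = Dirichlet(28, 28, 27).
For a Dirichlet(a₁,…,a_K) with all aᵢ > 1, the mode has j-th component (aⱼ − 1)/(Σaᵢ − K).
Here Σaᵢ = 83 and K = 3, so p_B = (28 − 1)/(83 − 3) = 27/80 ≈ 0.3375.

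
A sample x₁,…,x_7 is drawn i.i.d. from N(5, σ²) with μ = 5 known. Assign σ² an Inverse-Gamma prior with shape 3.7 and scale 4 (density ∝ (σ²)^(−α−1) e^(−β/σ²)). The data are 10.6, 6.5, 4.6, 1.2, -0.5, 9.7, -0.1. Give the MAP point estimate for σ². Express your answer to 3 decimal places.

Sum of squared deviations about the known mean: SS = (10.6−5)² + (6.5−5)² + (4.6−5)² + (1.2−5)² + (-0.5−5)² + (9.7−5)² + (-0.1−5)² = 126.56.
The Normal likelihood contributes (σ²)^(−n/2) exp(−SS/(2σ²)), so the posterior is Inverse-Gamma(α + n/2, β + SS/2) = Inverse-Gamma(7.2, 67.28).
The mode of Inverse-Gamma(a, b) is b/(a+1) = 67.28/8.2 ≈ 8.205.

σ̂²_MAP = 8.205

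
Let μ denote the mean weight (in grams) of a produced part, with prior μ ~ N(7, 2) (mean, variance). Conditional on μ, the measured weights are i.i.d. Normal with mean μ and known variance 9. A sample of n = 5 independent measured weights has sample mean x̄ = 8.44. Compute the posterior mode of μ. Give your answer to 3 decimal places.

n = 5, x̄ = 8.44.
For a Normal prior and Normal likelihood with known variance, the posterior is Normal; its mode equals its mean, the precision-weighted average.
Prior precision 1/σ₀² = 1/2 = 0.5; data precision n/σ² = 5/9.
μ̂ = (0.5·7 + (5/9)·8.44) / (0.5 + 5/9) = (737/90)/(19/18) = 737/95 ≈ 7.758.

μ̂_MAP = 7.758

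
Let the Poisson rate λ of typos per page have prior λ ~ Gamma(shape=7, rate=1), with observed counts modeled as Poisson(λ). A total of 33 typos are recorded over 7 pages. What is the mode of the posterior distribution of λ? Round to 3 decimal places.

λ̂_MAP = 4.875

Σxᵢ = 33, n = 7.
Posterior ∝ λ^6e^(−1λ) · λ^33e^(−7λ) = λ^39e^(−8λ), i.e. Gamma(shape=40, rate=8).
The mode of a Gamma(a, b) with a ≥ 1 (shape–rate) is (a−1)/b = 39/8 ≈ 4.875.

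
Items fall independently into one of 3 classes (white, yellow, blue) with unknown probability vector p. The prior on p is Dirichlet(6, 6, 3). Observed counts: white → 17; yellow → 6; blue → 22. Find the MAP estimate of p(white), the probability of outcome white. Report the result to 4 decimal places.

MAP estimate of p(white) = 0.3860

The posterior is Dirichlet(αᵢ + nᵢ) = Dirichlet(23, 12, 25).
For a Dirichlet(a₁,…,a_K) with all aᵢ > 1, the mode has j-th component (aⱼ − 1)/(Σaᵢ − K).
Here Σaᵢ = 60 and K = 3, so p(white) = (23 − 1)/(60 − 3) = 22/57 ≈ 0.3860.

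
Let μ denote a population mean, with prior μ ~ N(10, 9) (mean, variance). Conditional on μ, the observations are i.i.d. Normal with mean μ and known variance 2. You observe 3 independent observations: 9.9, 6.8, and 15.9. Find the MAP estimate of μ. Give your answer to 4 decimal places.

n = 3; x̄ = (9.9 + 6.8 + 15.9)/3 = 32.6/3 = 163/15 ≈ 10.8667.
For a Normal prior and Normal likelihood with known variance, the posterior is Normal; its mode equals its mean, the precision-weighted average.
Prior precision 1/σ₀² = 1/9; data precision n/σ² = 3/2 = 1.5.
μ̂ = ((1/9)·10 + 1.5·(163/15)) / (1/9 + 1.5) = (1567/90)/(29/18) = 1567/145 ≈ 10.8069.

μ̂_MAP = 10.8069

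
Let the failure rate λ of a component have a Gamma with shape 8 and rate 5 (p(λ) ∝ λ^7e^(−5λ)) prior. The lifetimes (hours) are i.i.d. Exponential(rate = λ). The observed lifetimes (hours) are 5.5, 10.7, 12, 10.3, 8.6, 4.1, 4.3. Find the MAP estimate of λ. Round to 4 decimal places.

The Exponential(rate=λ) likelihood is ∝ λ^n e^(−λΣtᵢ). Here n = 7 and Σtᵢ = 5.5 + 10.7 + 12 + 10.3 + 8.6 + 4.1 + 4.3 = 55.5.
Posterior ∝ λ^7e^(−5λ) · λ^7e^(−55.5λ) = λ^14e^(−60.5λ), i.e. Gamma(15, 60.5).
Mode = (a−1)/b = 14/60.5 ≈ 0.2314.

λ̂_MAP = 0.2314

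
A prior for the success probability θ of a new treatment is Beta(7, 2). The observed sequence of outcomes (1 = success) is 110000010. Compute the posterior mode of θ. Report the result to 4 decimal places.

θ̂_MAP = 0.5625

Prior: Beta(7, 2).
Data: 3 successes in 9 trials (from the sequence). The binomial likelihood contributes θ^3(1−θ)^6, so the posterior is Beta(7+3, 2+6) = Beta(10, 8).
For Beta(a, b) with a, b > 1 the mode is (a−1)/(a+b−2) = 9/16 ≈ 0.5625.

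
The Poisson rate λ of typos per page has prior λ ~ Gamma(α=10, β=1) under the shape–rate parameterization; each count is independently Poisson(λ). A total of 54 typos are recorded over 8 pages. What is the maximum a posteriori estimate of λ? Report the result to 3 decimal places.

Σxᵢ = 54, n = 8.
Posterior ∝ λ^9e^(−1λ) · λ^54e^(−8λ) = λ^63e^(−9λ), i.e. Gamma(shape=64, rate=9).
The mode of a Gamma(a, b) with a ≥ 1 (shape–rate) is (a−1)/b = 63/9 ≈ 7.000.

λ̂_MAP = 7.000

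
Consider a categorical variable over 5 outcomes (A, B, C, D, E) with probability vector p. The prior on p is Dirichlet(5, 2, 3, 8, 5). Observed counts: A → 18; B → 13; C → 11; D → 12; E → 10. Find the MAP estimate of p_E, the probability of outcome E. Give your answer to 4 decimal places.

The posterior is Dirichlet(αᵢ + nᵢ) = Dirichlet(23, 15, 14, 20, 15).
For a Dirichlet(a₁,…,a_K) with all aᵢ > 1, the mode has j-th component (aⱼ − 1)/(Σaᵢ − K).
Here Σaᵢ = 87 and K = 5, so p_E = (15 − 1)/(87 − 5) = 14/82 ≈ 0.1707.

MAP estimate of p_E = 0.1707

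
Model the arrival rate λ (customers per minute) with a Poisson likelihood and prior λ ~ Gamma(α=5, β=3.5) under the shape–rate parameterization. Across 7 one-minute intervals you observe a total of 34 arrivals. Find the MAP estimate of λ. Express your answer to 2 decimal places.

λ̂_MAP = 3.62

Σxᵢ = 34, n = 7.
Posterior ∝ λ^4e^(−3.5λ) · λ^34e^(−7λ) = λ^38e^(−10.5λ), i.e. Gamma(shape=39, rate=10.5).
The mode of a Gamma(a, b) with a ≥ 1 (shape–rate) is (a−1)/b = 38/10.5 ≈ 3.62.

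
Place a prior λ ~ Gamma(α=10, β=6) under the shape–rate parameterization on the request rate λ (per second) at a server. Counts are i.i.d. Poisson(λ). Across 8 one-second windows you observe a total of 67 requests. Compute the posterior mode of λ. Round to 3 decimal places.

λ̂_MAP = 5.429

Σxᵢ = 67, n = 8.
Posterior ∝ λ^9e^(−6λ) · λ^67e^(−8λ) = λ^76e^(−14λ), i.e. Gamma(shape=77, rate=14).
The mode of a Gamma(a, b) with a ≥ 1 (shape–rate) is (a−1)/b = 76/14 ≈ 5.429.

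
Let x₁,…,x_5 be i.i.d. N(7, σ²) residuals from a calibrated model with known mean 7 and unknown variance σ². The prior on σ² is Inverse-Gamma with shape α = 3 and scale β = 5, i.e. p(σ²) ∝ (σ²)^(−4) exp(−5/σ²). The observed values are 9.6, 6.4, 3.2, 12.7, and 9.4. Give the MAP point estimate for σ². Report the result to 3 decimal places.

σ̂²_MAP = 5.370

Sum of squared deviations about the known mean: SS = (9.6−7)² + (6.4−7)² + (3.2−7)² + (12.7−7)² + (9.4−7)² = 59.81.
The Normal likelihood contributes (σ²)^(−n/2) exp(−SS/(2σ²)), so the posterior is Inverse-Gamma(α + n/2, β + SS/2) = Inverse-Gamma(5.5, 34.905).
The mode of Inverse-Gamma(a, b) is b/(a+1) = 34.905/6.5 ≈ 5.370.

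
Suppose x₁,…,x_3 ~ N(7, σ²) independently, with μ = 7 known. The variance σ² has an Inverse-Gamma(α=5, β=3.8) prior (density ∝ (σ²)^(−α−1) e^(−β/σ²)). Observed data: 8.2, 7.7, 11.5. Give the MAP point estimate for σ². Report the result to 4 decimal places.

Sum of squared deviations about the known mean: SS = (8.2−7)² + (7.7−7)² + (11.5−7)² = 22.18.
The Normal likelihood contributes (σ²)^(−n/2) exp(−SS/(2σ²)), so the posterior is Inverse-Gamma(α + n/2, β + SS/2) = Inverse-Gamma(6.5, 14.89).
The mode of Inverse-Gamma(a, b) is b/(a+1) = 14.89/7.5 ≈ 1.9853.

σ̂²_MAP = 1.9853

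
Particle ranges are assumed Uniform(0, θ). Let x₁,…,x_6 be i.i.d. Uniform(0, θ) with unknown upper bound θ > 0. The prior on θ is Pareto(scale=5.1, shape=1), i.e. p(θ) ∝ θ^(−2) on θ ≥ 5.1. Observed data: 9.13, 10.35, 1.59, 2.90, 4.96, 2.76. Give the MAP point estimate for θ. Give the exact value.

θ̂_MAP = 10.35

The Uniform(0, θ) likelihood is θ^(−n) for θ ≥ max(xᵢ), zero otherwise. Here max(xᵢ) = 10.35.
Posterior ∝ θ^(−2) · θ^(−6) = θ^(−8) on θ ≥ max(5.1, 10.35) = 10.35.
This density is strictly decreasing in θ, so the posterior mode lies at the lower boundary of the support.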